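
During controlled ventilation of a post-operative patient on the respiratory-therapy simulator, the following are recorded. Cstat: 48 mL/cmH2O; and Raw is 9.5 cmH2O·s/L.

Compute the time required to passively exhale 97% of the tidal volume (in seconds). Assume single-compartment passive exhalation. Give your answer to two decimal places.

τ = R × C = 9.5 × 48 mL/cmH2O = 9.5 × 0.048 L/cmH2O = 0.456 s.
Exhaled fraction f = 1 − e^(−t/τ) → t = −τ·ln(1 − f) = −0.456·ln(0.03) = 1.599 s.

1.60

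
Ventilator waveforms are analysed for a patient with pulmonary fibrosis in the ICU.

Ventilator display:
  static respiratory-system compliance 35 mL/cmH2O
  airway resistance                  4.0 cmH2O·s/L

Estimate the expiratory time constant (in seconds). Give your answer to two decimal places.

0.14

τ = R × C = 4.0 × 35 mL/cmH2O = 4.0 × 0.035 L/cmH2O = 0.14 s.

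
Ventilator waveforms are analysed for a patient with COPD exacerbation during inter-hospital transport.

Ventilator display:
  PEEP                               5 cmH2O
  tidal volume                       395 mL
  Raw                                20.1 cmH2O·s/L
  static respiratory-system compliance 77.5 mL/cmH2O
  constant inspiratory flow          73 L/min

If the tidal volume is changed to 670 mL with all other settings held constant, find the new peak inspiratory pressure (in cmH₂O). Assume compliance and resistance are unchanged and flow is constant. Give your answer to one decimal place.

Flow: 73 L/min ÷ 60 = 1.2167 L/s.
PIP = Vt/C + R·V̇ + PEEP (constant-flow equation of motion).
Only the elastic term changes: ΔPIP = ΔVt / C = (670 − 395) / 77.5 = 3.548 cmH2O.
Original PIP = 395/77.5 + 20.1×1.2167 + 5 = 34.552 cmH2O; new PIP = 34.552 + (3.548) = 38.1 cmH2O.

38.1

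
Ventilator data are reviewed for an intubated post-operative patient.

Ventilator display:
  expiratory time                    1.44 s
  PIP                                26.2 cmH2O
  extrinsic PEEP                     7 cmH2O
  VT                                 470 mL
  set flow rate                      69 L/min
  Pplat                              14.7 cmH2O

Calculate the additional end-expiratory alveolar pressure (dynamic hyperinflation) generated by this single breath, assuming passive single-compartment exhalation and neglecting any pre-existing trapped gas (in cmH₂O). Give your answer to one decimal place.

Flow: 69 L/min ÷ 60 = 1.15 L/s.
R = (PIP − Pplat)/V̇ = (26.2 − 14.7) / 1.15 = 11.5/1.15 = 10.0 cmH2O·s/L.
C = Vt/(Pplat − PEEP) = 470.0 / (14.7 − 7) = 470.0/7.7 = 61.039 mL/cmH2O.
τ = R × C = 10.0 × 0.06104 L/cmH2O = 0.6104 s.
Fraction remaining = e^(−Te/τ) = e^(−1.44/0.6104) = 0.0945; trapped volume = 470.0 × 0.0945 = 44.415 mL.
Additional alveolar pressure from trapping ≈ V_trapped / C = 44.415 / 61.039 = 0.7276 cmH2O.

0.7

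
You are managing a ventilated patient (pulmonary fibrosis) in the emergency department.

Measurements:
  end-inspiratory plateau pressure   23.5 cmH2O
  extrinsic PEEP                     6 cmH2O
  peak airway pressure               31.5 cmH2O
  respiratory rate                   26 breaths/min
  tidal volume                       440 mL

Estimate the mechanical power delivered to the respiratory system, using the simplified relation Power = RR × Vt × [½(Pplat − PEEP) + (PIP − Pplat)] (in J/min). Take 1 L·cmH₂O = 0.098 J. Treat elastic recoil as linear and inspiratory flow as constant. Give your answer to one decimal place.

18.8

Per-breath work = Vt × [½(Pplat−PEEP) + (PIP−Pplat)] = 0.440 × [0.5×17.5 + 8.0] = 0.440 × 16.75 = 7.37 L·cmH2O.
Power = 26 × 7.37 = 191.62 L·cmH2O/min.
× 0.098 J/(L·cmH2O) → 18.779 J/min.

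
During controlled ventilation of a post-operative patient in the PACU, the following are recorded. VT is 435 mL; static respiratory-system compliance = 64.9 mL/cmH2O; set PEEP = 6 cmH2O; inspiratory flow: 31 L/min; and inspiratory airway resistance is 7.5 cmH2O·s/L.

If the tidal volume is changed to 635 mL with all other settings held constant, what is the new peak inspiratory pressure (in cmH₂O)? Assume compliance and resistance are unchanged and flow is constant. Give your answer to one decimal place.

Flow: 31 L/min ÷ 60 = 0.5167 L/s.
PIP = Vt/C + R·V̇ + PEEP (constant-flow equation of motion).
Only the elastic term changes: ΔPIP = ΔVt / C = (635 − 435) / 64.9 = 3.082 cmH2O.
Original PIP = 435/64.9 + 7.5×0.5167 + 6 = 16.578 cmH2O; new PIP = 16.578 + (3.082) = 19.66 cmH2O.

19.7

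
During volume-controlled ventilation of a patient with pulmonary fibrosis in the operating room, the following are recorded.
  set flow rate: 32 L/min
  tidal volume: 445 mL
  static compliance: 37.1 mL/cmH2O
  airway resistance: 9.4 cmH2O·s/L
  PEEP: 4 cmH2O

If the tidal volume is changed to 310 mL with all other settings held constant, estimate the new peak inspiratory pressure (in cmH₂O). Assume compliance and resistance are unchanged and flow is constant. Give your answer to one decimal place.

Flow: 32 L/min ÷ 60 = 0.5333 L/s.
PIP = Vt/C + R·V̇ + PEEP (constant-flow equation of motion).
Only the elastic term changes: ΔPIP = ΔVt / C = (310 − 445) / 37.1 = -3.639 cmH2O.
Original PIP = 445/37.1 + 9.4×0.5333 + 4 = 21.008 cmH2O; new PIP = 21.008 + (-3.639) = 17.369 cmH2O.

17.4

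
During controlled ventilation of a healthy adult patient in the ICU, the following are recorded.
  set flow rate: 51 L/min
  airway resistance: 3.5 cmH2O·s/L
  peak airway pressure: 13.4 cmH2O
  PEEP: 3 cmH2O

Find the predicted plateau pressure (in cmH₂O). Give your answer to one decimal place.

10.4

Flow: 51 L/min ÷ 60 = 0.85 L/s.
Pplat = PIP − Raw × flow = 13.4 − 3.5 × 0.85 = 13.4 − 2.975 = 10.425 cmH2O.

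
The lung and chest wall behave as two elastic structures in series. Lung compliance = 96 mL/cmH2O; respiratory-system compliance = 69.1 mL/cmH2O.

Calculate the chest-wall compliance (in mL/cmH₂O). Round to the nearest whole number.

1/Ccw = 1/Crs − 1/CL.
1/Ccw = 1/69.1 − 1/96 = 0.004055.
Ccw = 246.61 mL/cmH2O.

247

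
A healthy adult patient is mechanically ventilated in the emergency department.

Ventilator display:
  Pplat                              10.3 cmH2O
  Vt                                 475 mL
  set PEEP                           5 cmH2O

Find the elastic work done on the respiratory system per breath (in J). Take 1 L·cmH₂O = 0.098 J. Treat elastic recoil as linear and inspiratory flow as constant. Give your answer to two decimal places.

0.12

Elastic work ≈ ½ × (Pplat − PEEP) × Vt = 0.5 × (10.3 − 5) × 0.475 L = 0.5 × 5.3 × 0.475 = 1.259 L·cmH2O.
× 0.098 J/(L·cmH2O) → 0.1234 J.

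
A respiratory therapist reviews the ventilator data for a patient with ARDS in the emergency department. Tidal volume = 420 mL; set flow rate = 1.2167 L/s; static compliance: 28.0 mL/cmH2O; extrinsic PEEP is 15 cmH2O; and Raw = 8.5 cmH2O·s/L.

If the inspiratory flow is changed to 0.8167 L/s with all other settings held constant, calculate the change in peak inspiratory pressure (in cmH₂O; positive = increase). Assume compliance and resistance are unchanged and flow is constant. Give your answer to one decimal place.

PIP = Vt/C + R·V̇ + PEEP (constant-flow equation of motion).
Only the resistive term changes: ΔPIP = R × ΔV̇ = 8.5 × (0.8167 − 1.2167) = 8.5 × -0.4 = -3.4 cmH2O.

-3.4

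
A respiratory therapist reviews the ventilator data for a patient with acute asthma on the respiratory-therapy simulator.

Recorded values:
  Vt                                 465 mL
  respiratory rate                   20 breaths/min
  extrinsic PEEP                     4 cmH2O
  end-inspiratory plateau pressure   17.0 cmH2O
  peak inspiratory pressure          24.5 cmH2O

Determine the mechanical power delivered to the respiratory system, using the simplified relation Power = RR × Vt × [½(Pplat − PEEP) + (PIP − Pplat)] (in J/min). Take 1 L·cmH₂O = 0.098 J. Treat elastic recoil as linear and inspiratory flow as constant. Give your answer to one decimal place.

Per-breath work = Vt × [½(Pplat−PEEP) + (PIP−Pplat)] = 0.465 × [0.5×13.0 + 7.5] = 0.465 × 14.0 = 6.51 L·cmH2O.
Power = 20 × 6.51 = 130.2 L·cmH2O/min.
× 0.098 J/(L·cmH2O) → 12.76 J/min.

12.8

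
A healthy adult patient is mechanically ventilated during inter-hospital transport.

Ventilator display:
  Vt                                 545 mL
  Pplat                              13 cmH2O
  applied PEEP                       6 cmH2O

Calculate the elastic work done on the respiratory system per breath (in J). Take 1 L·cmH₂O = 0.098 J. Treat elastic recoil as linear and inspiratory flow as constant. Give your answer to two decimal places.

0.19

Elastic work ≈ ½ × (Pplat − PEEP) × Vt = 0.5 × (13 − 6) × 0.545 L = 0.5 × 7.0 × 0.545 = 1.908 L·cmH2O.
× 0.098 J/(L·cmH2O) → 0.187 J.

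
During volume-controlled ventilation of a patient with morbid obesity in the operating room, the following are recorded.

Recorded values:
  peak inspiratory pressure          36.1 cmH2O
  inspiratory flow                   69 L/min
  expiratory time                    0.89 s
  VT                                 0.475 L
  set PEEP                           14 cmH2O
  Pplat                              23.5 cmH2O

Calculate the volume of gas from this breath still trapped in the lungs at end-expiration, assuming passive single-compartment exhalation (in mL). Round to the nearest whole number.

94

Flow: 69 L/min ÷ 60 = 1.15 L/s.
R = (PIP − Pplat)/V̇ = (36.1 − 23.5) / 1.15 = 12.6/1.15 = 10.957 cmH2O·s/L.
C = Vt/(Pplat − PEEP) = 475.0 / (23.5 − 14) = 475.0/9.5 = 50.0 mL/cmH2O.
τ = R × C = 10.957 × 0.05 L/cmH2O = 0.5479 s.
Fraction remaining = e^(−Te/τ) = e^(−0.89/0.5479) = 0.197.
Trapped volume = 475.0 × 0.197 = 93.575 mL.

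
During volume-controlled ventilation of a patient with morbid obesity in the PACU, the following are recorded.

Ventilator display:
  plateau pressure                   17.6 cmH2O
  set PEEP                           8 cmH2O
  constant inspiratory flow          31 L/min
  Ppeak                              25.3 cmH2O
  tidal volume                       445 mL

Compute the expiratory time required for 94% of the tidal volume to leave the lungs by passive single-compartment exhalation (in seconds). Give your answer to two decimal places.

Flow: 31 L/min ÷ 60 = 0.5167 L/s.
R = (PIP − Pplat)/V̇ = (25.3 − 17.6) / 0.5167 = 7.7/0.5167 = 14.902 cmH2O·s/L.
C = Vt/(Pplat − PEEP) = 445.0 / (17.6 − 8) = 445.0/9.6 = 46.354 mL/cmH2O.
τ = R × C = 14.902 × 0.04635 L/cmH2O = 0.6907 s.
t = −τ·ln(1 − 0.94) = −0.6907·ln(0.06) = 1.943 s.

1.94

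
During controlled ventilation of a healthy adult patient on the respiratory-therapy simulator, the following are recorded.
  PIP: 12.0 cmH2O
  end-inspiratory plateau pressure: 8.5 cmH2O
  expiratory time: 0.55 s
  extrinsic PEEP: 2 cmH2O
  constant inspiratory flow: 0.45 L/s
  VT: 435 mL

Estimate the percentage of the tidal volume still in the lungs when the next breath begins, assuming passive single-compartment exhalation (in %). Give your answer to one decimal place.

34.8

R = (PIP − Pplat)/V̇ = (12.0 − 8.5) / 0.45 = 3.5/0.45 = 7.778 cmH2O·s/L.
C = Vt/(Pplat − PEEP) = 435.0 / (8.5 − 2) = 435.0/6.5 = 66.923 mL/cmH2O.
τ = R × C = 7.778 × 0.06692 L/cmH2O = 0.5205 s.
Fraction remaining at end-expiration = e^(−Te/τ) = e^(−0.55/0.5205) = 0.3476 → 34.76%.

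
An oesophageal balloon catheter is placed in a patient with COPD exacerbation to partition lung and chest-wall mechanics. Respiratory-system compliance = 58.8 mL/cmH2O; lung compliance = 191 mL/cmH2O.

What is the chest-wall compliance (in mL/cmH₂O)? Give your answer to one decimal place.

1/Ccw = 1/Crs − 1/CL.
1/Ccw = 1/58.8 − 1/191 = 0.01177.
Ccw = 84.962 mL/cmH2O.

85.0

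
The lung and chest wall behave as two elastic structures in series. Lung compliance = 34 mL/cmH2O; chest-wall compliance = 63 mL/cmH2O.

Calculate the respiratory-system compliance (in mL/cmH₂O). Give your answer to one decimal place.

22.1

Lung and chest wall are elastances in series: 1/Crs = 1/CL + 1/Ccw.
1/Crs = 1/34 + 1/63 = 0.04528.
Crs = 22.085 mL/cmH2O.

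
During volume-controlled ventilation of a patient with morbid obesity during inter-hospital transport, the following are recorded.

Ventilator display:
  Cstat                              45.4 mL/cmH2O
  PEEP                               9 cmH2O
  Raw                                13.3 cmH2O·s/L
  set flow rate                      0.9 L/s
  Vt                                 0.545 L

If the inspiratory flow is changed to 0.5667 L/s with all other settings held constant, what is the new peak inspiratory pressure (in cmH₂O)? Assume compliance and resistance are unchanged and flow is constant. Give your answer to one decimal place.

28.5

PIP = Vt/C + R·V̇ + PEEP (constant-flow equation of motion).
Only the resistive term changes: ΔPIP = R × ΔV̇ = 13.3 × (0.5667 − 0.9) = 13.3 × -0.3333 = -4.433 cmH2O.
Original PIP = 545/45.4 + 13.3×0.9 + 9 = 32.974 cmH2O; new PIP = 32.974 + (-4.433) = 28.541 cmH2O.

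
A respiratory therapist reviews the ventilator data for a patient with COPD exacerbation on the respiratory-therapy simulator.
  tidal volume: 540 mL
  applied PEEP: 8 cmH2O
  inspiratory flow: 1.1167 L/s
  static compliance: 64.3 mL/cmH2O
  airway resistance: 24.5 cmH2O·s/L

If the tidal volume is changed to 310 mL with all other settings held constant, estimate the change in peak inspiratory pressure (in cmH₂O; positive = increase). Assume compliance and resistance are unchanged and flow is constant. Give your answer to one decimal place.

PIP = Vt/C + R·V̇ + PEEP (constant-flow equation of motion).
Only the elastic term changes: ΔPIP = ΔVt / C = (310 − 540) / 64.3 = -3.577 cmH2O.

-3.6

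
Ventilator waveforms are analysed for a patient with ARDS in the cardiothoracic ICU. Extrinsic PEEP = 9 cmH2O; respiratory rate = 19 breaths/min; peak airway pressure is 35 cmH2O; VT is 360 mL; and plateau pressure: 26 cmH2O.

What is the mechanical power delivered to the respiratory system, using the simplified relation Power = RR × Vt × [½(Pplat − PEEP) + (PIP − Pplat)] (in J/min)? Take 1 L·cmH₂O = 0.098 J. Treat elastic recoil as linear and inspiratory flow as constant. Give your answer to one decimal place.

Per-breath work = Vt × [½(Pplat−PEEP) + (PIP−Pplat)] = 0.360 × [0.5×17.0 + 9.0] = 0.360 × 17.5 = 6.3 L·cmH2O.
Power = 19 × 6.3 = 119.7 L·cmH2O/min.
× 0.098 J/(L·cmH2O) → 11.731 J/min.

11.7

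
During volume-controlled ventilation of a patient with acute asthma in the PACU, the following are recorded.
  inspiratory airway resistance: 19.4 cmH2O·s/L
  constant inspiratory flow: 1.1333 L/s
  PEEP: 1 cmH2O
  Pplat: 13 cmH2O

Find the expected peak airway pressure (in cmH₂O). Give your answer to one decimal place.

35.0

PIP = Pplat + Raw × flow = 13 + 19.4 × 1.1333 = 13 + 21.986 = 34.986 cmH2O.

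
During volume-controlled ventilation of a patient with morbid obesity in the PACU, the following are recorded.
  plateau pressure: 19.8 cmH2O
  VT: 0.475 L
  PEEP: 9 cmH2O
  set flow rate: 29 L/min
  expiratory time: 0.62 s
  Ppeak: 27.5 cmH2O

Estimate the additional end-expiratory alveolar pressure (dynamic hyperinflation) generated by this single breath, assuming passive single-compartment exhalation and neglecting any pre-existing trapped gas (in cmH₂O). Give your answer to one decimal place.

4.5

Flow: 29 L/min ÷ 60 = 0.4833 L/s.
R = (PIP − Pplat)/V̇ = (27.5 − 19.8) / 0.4833 = 7.7/0.4833 = 15.932 cmH2O·s/L.
C = Vt/(Pplat − PEEP) = 475.0 / (19.8 − 9) = 475.0/10.8 = 43.981 mL/cmH2O.
τ = R × C = 15.932 × 0.04398 L/cmH2O = 0.7007 s.
Fraction remaining = e^(−Te/τ) = e^(−0.62/0.7007) = 0.4128; trapped volume = 475.0 × 0.4128 = 196.08 mL.
Additional alveolar pressure from trapping ≈ V_trapped / C = 196.08 / 43.981 = 4.458 cmH2O.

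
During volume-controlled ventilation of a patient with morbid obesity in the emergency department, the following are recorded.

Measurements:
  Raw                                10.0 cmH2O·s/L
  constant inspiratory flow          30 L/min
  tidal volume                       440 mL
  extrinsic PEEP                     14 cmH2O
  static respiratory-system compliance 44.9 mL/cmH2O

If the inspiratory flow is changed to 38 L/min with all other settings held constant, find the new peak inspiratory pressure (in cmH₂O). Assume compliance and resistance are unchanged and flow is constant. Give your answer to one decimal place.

30.1

Flow: 30 L/min ÷ 60 = 0.5 L/s.
New flow: 38 L/min ÷ 60 = 0.6333 L/s.
PIP = Vt/C + R·V̇ + PEEP (constant-flow equation of motion).
Only the resistive term changes: ΔPIP = R × ΔV̇ = 10.0 × (0.6333 − 0.5) = 10.0 × 0.1333 = 1.333 cmH2O.
Original PIP = 440/44.9 + 10.0×0.5 + 14 = 28.8 cmH2O; new PIP = 28.8 + (1.333) = 30.133 cmH2O.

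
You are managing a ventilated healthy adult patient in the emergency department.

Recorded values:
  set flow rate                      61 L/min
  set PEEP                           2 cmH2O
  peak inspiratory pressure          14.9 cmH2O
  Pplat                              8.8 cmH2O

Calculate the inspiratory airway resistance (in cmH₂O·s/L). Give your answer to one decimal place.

Flow: 61 L/min ÷ 60 = 1.0167 L/s.
Raw = (PIP − Pplat) / flow = (14.9 − 8.8) / 1.0167 = 6.1 / 1.0167 = 6.0 cmH2O·s/L.

6.0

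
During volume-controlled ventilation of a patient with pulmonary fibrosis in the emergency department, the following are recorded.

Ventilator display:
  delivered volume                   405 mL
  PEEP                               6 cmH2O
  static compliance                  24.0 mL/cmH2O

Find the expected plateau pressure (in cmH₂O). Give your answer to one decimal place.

Pplat = PEEP + Vt / Cstat = 6 + 405 / 24.0 = 6 + 16.875 = 22.875 cmH2O.

22.9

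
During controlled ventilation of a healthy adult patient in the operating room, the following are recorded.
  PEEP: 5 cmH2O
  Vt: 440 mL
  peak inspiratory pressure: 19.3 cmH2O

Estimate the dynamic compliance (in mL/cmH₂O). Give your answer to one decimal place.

Dynamic compliance = Vt / (PIP − PEEP) = 440 / (19.3 − 5) = 440 / 14.3 = 30.769 mL/cmH2O.

30.8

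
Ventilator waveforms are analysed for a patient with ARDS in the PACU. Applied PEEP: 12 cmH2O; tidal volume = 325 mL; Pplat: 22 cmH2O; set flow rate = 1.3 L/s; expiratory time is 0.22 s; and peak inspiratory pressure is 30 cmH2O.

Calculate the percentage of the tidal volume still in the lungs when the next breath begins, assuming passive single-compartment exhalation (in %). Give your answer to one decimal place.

33.3

R = (PIP − Pplat)/V̇ = (30 − 22) / 1.3 = 8.0/1.3 = 6.154 cmH2O·s/L.
C = Vt/(Pplat − PEEP) = 325.0 / (22 − 12) = 325.0/10.0 = 32.5 mL/cmH2O.
τ = R × C = 6.154 × 0.0325 L/cmH2O = 0.2 s.
Fraction remaining at end-expiration = e^(−Te/τ) = e^(−0.22/0.2) = 0.3329 → 33.29%.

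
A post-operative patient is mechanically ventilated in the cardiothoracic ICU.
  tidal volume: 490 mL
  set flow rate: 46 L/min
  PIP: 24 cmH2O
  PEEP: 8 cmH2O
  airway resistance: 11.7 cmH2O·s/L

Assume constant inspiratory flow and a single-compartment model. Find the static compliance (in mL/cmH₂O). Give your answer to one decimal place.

Flow: 46 L/min ÷ 60 = 0.7667 L/s.
Equation of motion (constant flow): PIP = Vt/C + R·V̇ + PEEP.
Vt/C = PIP − R·V̇ − PEEP = 24 − 11.7×0.7667 − 8 = 24 − 8.97 − 8 = 7.03 cmH2O.
C = Vt / 7.03 = 490 / 7.03 = 69.701 mL/cmH2O.

69.7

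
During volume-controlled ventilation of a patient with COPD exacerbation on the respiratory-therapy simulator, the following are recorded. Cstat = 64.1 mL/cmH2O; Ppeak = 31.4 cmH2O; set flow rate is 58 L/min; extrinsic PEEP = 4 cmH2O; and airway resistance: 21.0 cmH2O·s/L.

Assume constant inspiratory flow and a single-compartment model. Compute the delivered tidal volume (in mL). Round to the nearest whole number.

455

Flow: 58 L/min ÷ 60 = 0.9667 L/s.
Equation of motion (constant flow): PIP = Vt/C + R·V̇ + PEEP.
Vt/C = PIP − R·V̇ − PEEP = 31.4 − 20.301 − 4 = 7.099 cmH2O.
Vt = C × 7.099 = 64.1 × 7.099 = 455.05 mL.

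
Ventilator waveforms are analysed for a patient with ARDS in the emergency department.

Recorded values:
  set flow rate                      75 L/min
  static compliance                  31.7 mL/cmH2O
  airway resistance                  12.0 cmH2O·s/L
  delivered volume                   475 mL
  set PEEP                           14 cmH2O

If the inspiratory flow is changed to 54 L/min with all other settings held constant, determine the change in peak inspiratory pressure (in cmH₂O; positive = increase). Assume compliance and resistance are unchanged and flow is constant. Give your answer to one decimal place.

-4.2

Flow: 75 L/min ÷ 60 = 1.25 L/s.
New flow: 54 L/min ÷ 60 = 0.9 L/s.
PIP = Vt/C + R·V̇ + PEEP (constant-flow equation of motion).
Only the resistive term changes: ΔPIP = R × ΔV̇ = 12.0 × (0.9 − 1.25) = 12.0 × -0.35 = -4.2 cmH2O.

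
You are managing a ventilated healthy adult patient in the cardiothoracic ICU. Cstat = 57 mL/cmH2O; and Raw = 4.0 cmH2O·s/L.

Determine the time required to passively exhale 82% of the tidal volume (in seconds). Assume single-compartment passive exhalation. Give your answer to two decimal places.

τ = R × C = 4.0 × 57 mL/cmH2O = 4.0 × 0.057 L/cmH2O = 0.228 s.
Exhaled fraction f = 1 − e^(−t/τ) → t = −τ·ln(1 − f) = −0.228·ln(0.18) = 0.391 s.

0.39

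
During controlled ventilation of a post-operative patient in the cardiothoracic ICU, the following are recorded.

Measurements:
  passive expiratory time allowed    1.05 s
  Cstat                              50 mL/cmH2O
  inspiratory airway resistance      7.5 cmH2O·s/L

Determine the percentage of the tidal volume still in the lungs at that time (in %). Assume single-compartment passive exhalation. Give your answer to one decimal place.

6.1

τ = R × C = 7.5 × 50 mL/cmH2O = 7.5 × 0.050 L/cmH2O = 0.375 s.
Passive exhalation: V(t)/V₀ = e^(−t/τ) = e^(−1.05/0.375) = 0.06081.
Fraction remaining = 0.06081 → 6.081%.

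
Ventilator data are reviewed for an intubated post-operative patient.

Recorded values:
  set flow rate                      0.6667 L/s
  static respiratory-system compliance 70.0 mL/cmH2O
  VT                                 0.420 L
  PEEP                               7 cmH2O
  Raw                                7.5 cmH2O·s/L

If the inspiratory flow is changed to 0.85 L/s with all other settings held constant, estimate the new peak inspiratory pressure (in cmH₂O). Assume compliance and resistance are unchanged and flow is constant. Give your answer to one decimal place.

PIP = Vt/C + R·V̇ + PEEP (constant-flow equation of motion).
Only the resistive term changes: ΔPIP = R × ΔV̇ = 7.5 × (0.85 − 0.6667) = 7.5 × 0.1833 = 1.375 cmH2O.
Original PIP = 420/70.0 + 7.5×0.6667 + 7 = 18.0 cmH2O; new PIP = 18.0 + (1.375) = 19.375 cmH2O.

19.4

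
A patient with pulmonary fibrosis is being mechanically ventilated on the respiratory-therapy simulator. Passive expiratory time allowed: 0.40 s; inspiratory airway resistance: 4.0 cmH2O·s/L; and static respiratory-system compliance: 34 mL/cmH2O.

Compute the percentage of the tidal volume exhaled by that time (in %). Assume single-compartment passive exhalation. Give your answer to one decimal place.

τ = R × C = 4.0 × 34 mL/cmH2O = 4.0 × 0.034 L/cmH2O = 0.136 s.
Passive exhalation: V(t)/V₀ = e^(−t/τ) = e^(−0.40/0.136) = 0.0528.
Fraction exhaled = 1 − 0.0528 = 0.9472 → 94.72%.

94.7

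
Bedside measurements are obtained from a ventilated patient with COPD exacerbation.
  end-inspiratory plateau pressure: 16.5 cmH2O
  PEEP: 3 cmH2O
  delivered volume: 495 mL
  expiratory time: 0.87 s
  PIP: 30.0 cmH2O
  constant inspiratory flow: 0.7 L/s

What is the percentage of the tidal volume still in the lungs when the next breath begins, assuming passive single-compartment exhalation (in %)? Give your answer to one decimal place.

R = (PIP − Pplat)/V̇ = (30.0 − 16.5) / 0.7 = 13.5/0.7 = 19.286 cmH2O·s/L.
C = Vt/(Pplat − PEEP) = 495.0 / (16.5 − 3) = 495.0/13.5 = 36.667 mL/cmH2O.
τ = R × C = 19.286 × 0.03667 L/cmH2O = 0.7072 s.
Fraction remaining at end-expiration = e^(−Te/τ) = e^(−0.87/0.7072) = 0.2922 → 29.22%.

29.2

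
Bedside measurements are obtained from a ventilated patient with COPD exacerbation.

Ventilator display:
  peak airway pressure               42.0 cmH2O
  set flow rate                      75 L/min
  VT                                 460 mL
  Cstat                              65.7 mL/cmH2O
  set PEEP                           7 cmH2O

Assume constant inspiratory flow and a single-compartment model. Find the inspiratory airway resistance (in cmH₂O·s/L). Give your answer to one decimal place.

22.4

Flow: 75 L/min ÷ 60 = 1.25 L/s.
Equation of motion (constant flow): PIP = Vt/C + R·V̇ + PEEP.
R·V̇ = PIP − Vt/C − PEEP = 42.0 − 460/65.7 − 7 = 42.0 − 7.002 − 7 = 27.998 cmH2O.
R = 27.998 / 1.25 = 22.398 cmH2O·s/L.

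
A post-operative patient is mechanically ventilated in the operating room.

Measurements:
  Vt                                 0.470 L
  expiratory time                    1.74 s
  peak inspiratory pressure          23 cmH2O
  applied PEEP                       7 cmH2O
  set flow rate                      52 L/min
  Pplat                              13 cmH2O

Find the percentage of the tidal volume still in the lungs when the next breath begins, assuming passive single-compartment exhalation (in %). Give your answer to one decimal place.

14.6

Flow: 52 L/min ÷ 60 = 0.8667 L/s.
R = (PIP − Pplat)/V̇ = (23 − 13) / 0.8667 = 10.0/0.8667 = 11.538 cmH2O·s/L.
C = Vt/(Pplat − PEEP) = 470.0 / (13 − 7) = 470.0/6.0 = 78.333 mL/cmH2O.
τ = R × C = 11.538 × 0.07833 L/cmH2O = 0.9038 s.
Fraction remaining at end-expiration = e^(−Te/τ) = e^(−1.74/0.9038) = 0.1458 → 14.58%.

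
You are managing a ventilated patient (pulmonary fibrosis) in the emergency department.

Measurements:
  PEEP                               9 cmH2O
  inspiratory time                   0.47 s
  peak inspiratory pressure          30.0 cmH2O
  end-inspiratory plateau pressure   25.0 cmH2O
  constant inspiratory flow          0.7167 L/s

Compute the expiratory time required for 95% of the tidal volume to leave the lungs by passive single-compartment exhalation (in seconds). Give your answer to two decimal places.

Vt = flow × Ti = 0.7167 L/s × 0.47 s × 1000 mL/L = 336.85 mL.
R = (PIP − Pplat)/V̇ = (30.0 − 25.0) / 0.7167 = 5.0/0.7167 = 6.976 cmH2O·s/L.
C = Vt/(Pplat − PEEP) = 336.85 / (25.0 − 9) = 336.85/16.0 = 21.053 mL/cmH2O.
τ = R × C = 6.976 × 0.02105 L/cmH2O = 0.1468 s.
t = −τ·ln(1 − 0.95) = −0.1468·ln(0.05) = 0.4398 s.

0.44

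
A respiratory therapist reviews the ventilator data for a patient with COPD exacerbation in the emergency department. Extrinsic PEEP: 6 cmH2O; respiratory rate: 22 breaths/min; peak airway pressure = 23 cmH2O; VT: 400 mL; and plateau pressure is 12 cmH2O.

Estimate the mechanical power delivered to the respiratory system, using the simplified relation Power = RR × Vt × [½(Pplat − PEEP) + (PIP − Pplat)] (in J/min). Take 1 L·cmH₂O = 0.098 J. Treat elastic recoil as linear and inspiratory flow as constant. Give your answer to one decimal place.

Per-breath work = Vt × [½(Pplat−PEEP) + (PIP−Pplat)] = 0.400 × [0.5×6.0 + 11.0] = 0.400 × 14.0 = 5.6 L·cmH2O.
Power = 22 × 5.6 = 123.2 L·cmH2O/min.
× 0.098 J/(L·cmH2O) → 12.074 J/min.

12.1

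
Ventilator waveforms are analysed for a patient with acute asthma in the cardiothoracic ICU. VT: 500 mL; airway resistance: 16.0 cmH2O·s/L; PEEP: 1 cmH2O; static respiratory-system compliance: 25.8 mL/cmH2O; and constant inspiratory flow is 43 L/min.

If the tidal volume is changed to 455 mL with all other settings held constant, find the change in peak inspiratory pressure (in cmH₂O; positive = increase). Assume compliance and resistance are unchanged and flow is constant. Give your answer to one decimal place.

PIP = Vt/C + R·V̇ + PEEP (constant-flow equation of motion).
Only the elastic term changes: ΔPIP = ΔVt / C = (455 − 500) / 25.8 = -1.744 cmH2O.

-1.7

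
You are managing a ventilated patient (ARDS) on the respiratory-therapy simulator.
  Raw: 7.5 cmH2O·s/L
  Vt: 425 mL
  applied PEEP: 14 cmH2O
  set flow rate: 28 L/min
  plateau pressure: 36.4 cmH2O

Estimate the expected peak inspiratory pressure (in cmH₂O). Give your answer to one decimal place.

39.9

Flow: 28 L/min ÷ 60 = 0.4667 L/s.
PIP = Pplat + Raw × flow = 36.4 + 7.5 × 0.4667 = 36.4 + 3.5 = 39.9 cmH2O.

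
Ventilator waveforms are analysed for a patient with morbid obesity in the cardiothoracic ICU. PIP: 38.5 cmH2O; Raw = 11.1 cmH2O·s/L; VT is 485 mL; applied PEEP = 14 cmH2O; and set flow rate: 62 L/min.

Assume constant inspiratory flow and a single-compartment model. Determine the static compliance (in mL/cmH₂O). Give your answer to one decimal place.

37.2

Flow: 62 L/min ÷ 60 = 1.0333 L/s.
Equation of motion (constant flow): PIP = Vt/C + R·V̇ + PEEP.
Vt/C = PIP − R·V̇ − PEEP = 38.5 − 11.1×1.0333 − 14 = 38.5 − 11.47 − 14 = 13.03 cmH2O.
C = Vt / 13.03 = 485 / 13.03 = 37.222 mL/cmH2O.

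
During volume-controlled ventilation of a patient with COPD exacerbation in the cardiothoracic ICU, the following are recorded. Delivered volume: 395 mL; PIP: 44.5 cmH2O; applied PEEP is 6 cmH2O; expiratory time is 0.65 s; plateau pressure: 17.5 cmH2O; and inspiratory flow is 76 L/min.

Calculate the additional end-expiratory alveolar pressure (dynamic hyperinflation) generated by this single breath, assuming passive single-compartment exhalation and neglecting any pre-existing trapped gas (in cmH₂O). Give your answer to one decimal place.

4.7

Flow: 76 L/min ÷ 60 = 1.2667 L/s.
R = (PIP − Pplat)/V̇ = (44.5 − 17.5) / 1.2667 = 27.0/1.2667 = 21.315 cmH2O·s/L.
C = Vt/(Pplat − PEEP) = 395.0 / (17.5 − 6) = 395.0/11.5 = 34.348 mL/cmH2O.
τ = R × C = 21.315 × 0.03435 L/cmH2O = 0.7322 s.
Fraction remaining = e^(−Te/τ) = e^(−0.65/0.7322) = 0.4116; trapped volume = 395.0 × 0.4116 = 162.58 mL.
Additional alveolar pressure from trapping ≈ V_trapped / C = 162.58 / 34.348 = 4.733 cmH2O.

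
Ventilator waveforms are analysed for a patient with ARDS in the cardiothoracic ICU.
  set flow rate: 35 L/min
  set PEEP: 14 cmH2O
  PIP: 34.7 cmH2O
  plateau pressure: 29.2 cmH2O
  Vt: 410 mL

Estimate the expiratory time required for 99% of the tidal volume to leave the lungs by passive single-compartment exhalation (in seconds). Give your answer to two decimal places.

1.17

Flow: 35 L/min ÷ 60 = 0.5833 L/s.
R = (PIP − Pplat)/V̇ = (34.7 − 29.2) / 0.5833 = 5.5/0.5833 = 9.429 cmH2O·s/L.
C = Vt/(Pplat − PEEP) = 410.0 / (29.2 − 14) = 410.0/15.2 = 26.974 mL/cmH2O.
τ = R × C = 9.429 × 0.02697 L/cmH2O = 0.2543 s.
t = −τ·ln(1 − 0.99) = −0.2543·ln(0.01) = 1.171 s.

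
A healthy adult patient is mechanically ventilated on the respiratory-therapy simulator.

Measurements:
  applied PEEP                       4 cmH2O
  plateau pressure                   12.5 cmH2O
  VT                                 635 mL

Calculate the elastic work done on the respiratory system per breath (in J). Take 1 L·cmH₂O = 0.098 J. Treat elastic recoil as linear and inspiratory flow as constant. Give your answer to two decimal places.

0.26

Elastic work ≈ ½ × (Pplat − PEEP) × Vt = 0.5 × (12.5 − 4) × 0.635 L = 0.5 × 8.5 × 0.635 = 2.699 L·cmH2O.
× 0.098 J/(L·cmH2O) → 0.2645 J.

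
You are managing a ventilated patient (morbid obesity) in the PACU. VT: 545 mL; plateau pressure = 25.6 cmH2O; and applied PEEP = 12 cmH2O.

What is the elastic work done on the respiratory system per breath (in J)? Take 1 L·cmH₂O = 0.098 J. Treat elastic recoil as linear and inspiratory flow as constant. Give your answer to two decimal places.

0.36

Elastic work ≈ ½ × (Pplat − PEEP) × Vt = 0.5 × (25.6 − 12) × 0.545 L = 0.5 × 13.6 × 0.545 = 3.706 L·cmH2O.
× 0.098 J/(L·cmH2O) → 0.3632 J.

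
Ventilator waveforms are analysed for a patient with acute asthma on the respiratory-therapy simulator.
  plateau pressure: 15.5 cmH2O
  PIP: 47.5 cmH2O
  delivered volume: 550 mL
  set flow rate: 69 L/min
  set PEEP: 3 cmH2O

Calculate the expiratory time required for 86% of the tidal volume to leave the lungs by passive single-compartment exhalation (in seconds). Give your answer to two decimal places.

2.41

Flow: 69 L/min ÷ 60 = 1.15 L/s.
R = (PIP − Pplat)/V̇ = (47.5 − 15.5) / 1.15 = 32.0/1.15 = 27.826 cmH2O·s/L.
C = Vt/(Pplat − PEEP) = 550.0 / (15.5 − 3) = 550.0/12.5 = 44.0 mL/cmH2O.
τ = R × C = 27.826 × 0.044 L/cmH2O = 1.224 s.
t = −τ·ln(1 − 0.86) = −1.224·ln(0.14) = 2.407 s.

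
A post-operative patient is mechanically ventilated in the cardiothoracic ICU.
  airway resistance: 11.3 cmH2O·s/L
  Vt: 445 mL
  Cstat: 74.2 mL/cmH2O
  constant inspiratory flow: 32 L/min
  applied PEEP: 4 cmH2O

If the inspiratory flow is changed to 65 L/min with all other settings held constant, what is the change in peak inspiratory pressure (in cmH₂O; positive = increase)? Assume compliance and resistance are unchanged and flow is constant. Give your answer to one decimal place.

6.2

Flow: 32 L/min ÷ 60 = 0.5333 L/s.
New flow: 65 L/min ÷ 60 = 1.0833 L/s.
PIP = Vt/C + R·V̇ + PEEP (constant-flow equation of motion).
Only the resistive term changes: ΔPIP = R × ΔV̇ = 11.3 × (1.0833 − 0.5333) = 11.3 × 0.55 = 6.215 cmH2O.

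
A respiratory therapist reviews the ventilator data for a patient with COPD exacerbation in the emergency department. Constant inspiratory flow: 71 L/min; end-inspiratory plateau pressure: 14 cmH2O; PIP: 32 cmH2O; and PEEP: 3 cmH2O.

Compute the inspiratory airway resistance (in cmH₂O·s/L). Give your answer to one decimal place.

15.2

Flow: 71 L/min ÷ 60 = 1.1833 L/s.
Raw = (PIP − Pplat) / flow = (32 − 14) / 1.1833 = 18.0 / 1.1833 = 15.212 cmH2O·s/L.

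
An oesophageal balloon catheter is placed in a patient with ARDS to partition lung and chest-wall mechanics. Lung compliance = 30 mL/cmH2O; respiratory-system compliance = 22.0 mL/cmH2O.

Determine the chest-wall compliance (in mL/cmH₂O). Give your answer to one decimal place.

1/Ccw = 1/Crs − 1/CL.
1/Ccw = 1/22.0 − 1/30 = 0.01212.
Ccw = 82.508 mL/cmH2O.

82.5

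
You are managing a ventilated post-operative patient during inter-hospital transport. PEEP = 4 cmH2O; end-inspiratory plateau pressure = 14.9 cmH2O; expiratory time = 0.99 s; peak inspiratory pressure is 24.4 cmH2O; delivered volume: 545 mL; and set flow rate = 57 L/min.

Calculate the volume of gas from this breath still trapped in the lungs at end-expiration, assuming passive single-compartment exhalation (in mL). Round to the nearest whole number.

75

Flow: 57 L/min ÷ 60 = 0.95 L/s.
R = (PIP − Pplat)/V̇ = (24.4 − 14.9) / 0.95 = 9.5/0.95 = 10.0 cmH2O·s/L.
C = Vt/(Pplat − PEEP) = 545.0 / (14.9 − 4) = 545.0/10.9 = 50.0 mL/cmH2O.
τ = R × C = 10.0 × 0.05 L/cmH2O = 0.5 s.
Fraction remaining = e^(−Te/τ) = e^(−0.99/0.5) = 0.1381.
Trapped volume = 545.0 × 0.1381 = 75.265 mL.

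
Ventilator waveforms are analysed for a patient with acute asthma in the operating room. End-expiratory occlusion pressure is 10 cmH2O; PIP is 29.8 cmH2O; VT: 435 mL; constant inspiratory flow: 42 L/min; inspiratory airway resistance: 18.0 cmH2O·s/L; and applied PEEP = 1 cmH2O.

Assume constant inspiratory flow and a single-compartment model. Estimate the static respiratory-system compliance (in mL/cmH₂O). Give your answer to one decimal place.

Flow: 42 L/min ÷ 60 = 0.7 L/s.
Total PEEP = 10 cmH2O (set 1 + intrinsic 9); this is the baseline alveolar pressure.
Equation of motion (constant flow): PIP = Vt/C + R·V̇ + PEEP.
Vt/C = PIP − R·V̇ − PEEP = 29.8 − 18.0×0.7 − 10 = 29.8 − 12.6 − 10 = 7.2 cmH2O.
C = Vt / 7.2 = 435 / 7.2 = 60.417 mL/cmH2O.

60.4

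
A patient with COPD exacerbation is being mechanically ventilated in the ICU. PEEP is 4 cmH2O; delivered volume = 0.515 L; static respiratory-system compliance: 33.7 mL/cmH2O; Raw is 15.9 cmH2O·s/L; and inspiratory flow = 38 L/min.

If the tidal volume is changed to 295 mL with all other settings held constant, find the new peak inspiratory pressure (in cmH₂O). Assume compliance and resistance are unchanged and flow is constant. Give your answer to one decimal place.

22.8

Flow: 38 L/min ÷ 60 = 0.6333 L/s.
PIP = Vt/C + R·V̇ + PEEP (constant-flow equation of motion).
Only the elastic term changes: ΔPIP = ΔVt / C = (295 − 515) / 33.7 = -6.528 cmH2O.
Original PIP = 515/33.7 + 15.9×0.6333 + 4 = 29.351 cmH2O; new PIP = 29.351 + (-6.528) = 22.823 cmH2O.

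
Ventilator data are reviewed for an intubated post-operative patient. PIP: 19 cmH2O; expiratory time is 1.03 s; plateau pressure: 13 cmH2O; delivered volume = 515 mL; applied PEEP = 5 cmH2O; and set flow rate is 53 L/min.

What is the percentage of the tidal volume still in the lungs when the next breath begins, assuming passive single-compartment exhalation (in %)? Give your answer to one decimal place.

9.5

Flow: 53 L/min ÷ 60 = 0.8833 L/s.
R = (PIP − Pplat)/V̇ = (19 − 13) / 0.8833 = 6.0/0.8833 = 6.793 cmH2O·s/L.
C = Vt/(Pplat − PEEP) = 515.0 / (13 − 5) = 515.0/8.0 = 64.375 mL/cmH2O.
τ = R × C = 6.793 × 0.06438 L/cmH2O = 0.4373 s.
Fraction remaining at end-expiration = e^(−Te/τ) = e^(−1.03/0.4373) = 0.09486 → 9.486%.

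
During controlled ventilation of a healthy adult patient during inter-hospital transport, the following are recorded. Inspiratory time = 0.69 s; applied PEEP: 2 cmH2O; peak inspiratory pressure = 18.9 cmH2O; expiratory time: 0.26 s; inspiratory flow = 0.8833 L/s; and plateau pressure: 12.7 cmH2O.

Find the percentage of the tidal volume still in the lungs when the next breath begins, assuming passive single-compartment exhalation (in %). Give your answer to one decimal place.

52.2

Vt = flow × Ti = 0.8833 L/s × 0.69 s × 1000 mL/L = 609.48 mL.
R = (PIP − Pplat)/V̇ = (18.9 − 12.7) / 0.8833 = 6.2/0.8833 = 7.019 cmH2O·s/L.
C = Vt/(Pplat − PEEP) = 609.48 / (12.7 − 2) = 609.48/10.7 = 56.961 mL/cmH2O.
τ = R × C = 7.019 × 0.05696 L/cmH2O = 0.3998 s.
Fraction remaining at end-expiration = e^(−Te/τ) = e^(−0.26/0.3998) = 0.5219 → 52.19%.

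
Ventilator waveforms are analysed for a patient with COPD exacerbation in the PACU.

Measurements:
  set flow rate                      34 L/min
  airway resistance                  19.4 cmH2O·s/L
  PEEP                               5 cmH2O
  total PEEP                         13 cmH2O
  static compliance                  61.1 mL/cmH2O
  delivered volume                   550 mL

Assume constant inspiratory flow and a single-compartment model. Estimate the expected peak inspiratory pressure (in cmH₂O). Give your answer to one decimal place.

Flow: 34 L/min ÷ 60 = 0.5667 L/s.
Total PEEP = 13 cmH2O (set 5 + intrinsic 8); this is the baseline alveolar pressure.
Equation of motion (constant flow): PIP = Vt/C + R·V̇ + PEEP.
PIP = 550/61.1 + 19.4×0.5667 + 13 = 9.002 + 10.994 + 13 = 32.996 cmH2O.

33.0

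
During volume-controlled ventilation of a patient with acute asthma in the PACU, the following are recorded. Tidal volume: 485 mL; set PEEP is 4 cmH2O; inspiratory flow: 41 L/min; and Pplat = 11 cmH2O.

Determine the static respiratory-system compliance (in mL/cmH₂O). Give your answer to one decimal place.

69.3

Cstat = Vt / (Pplat − PEEP) = 485 / (11 − 4) = 485 / 7.0 = 69.286 mL/cmH2O.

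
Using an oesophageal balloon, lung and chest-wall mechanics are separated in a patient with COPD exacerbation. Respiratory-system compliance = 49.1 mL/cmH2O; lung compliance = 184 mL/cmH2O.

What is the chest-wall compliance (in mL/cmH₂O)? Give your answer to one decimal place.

67.0

1/Ccw = 1/Crs − 1/CL.
1/Ccw = 1/49.1 − 1/184 = 0.01493.
Ccw = 66.979 mL/cmH2O.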